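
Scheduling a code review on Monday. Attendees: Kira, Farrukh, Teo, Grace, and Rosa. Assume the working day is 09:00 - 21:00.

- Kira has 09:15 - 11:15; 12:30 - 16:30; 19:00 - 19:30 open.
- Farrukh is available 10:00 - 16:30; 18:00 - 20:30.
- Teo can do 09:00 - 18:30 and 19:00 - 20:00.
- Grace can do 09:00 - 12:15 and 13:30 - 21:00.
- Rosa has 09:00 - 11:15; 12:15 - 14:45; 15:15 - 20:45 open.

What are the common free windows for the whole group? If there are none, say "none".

10:00-11:15, 13:30-14:45, 15:15-16:30, 19:00-19:30

Kira ∩ Farrukh: 10:00-11:15, 12:30-16:30, 19:00-19:30.
Kira ∩ Farrukh ∩ Teo: 10:00-11:15, 12:30-16:30, 19:00-19:30.
Kira ∩ Farrukh ∩ Teo ∩ Grace: 10:00-11:15, 13:30-16:30, 19:00-19:30.
Kira ∩ Farrukh ∩ Teo ∩ Grace ∩ Rosa: 10:00-11:15, 13:30-14:45, 15:15-16:30, 19:00-19:30.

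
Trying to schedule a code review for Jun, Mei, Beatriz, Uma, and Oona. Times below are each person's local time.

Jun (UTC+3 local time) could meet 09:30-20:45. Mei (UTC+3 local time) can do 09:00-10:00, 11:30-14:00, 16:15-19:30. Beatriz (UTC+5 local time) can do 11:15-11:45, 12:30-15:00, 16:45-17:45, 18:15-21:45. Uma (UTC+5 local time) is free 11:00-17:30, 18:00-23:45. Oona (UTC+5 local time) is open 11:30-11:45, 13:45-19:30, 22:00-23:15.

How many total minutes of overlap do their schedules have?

Jun in UTC: 06:30-17:45 (subtract 3h to convert from UTC+3).
Mei in UTC: 06:00-07:00, 08:30-11:00, 13:15-16:30 (subtract 3h to convert from UTC+3).
Beatriz in UTC: 06:15-06:45, 07:30-10:00, 11:45-12:45, 13:15-16:45 (subtract 5h to convert from UTC+5).
Uma in UTC: 06:00-12:30, 13:00-18:45 (subtract 5h to convert from UTC+5).
Oona in UTC: 06:30-06:45, 08:45-14:30, 17:00-18:15 (subtract 5h to convert from UTC+5).
Jun ∩ Mei: 06:30-07:00, 08:30-11:00, 13:15-16:30.
Jun ∩ Mei ∩ Beatriz: 06:30-06:45, 08:30-10:00, 13:15-16:30.
Jun ∩ Mei ∩ Beatriz ∩ Uma: 06:30-06:45, 08:30-10:00, 13:15-16:30.
Jun ∩ Mei ∩ Beatriz ∩ Uma ∩ Oona: 06:30-06:45, 08:45-10:00, 13:15-14:30.
Summing the common windows: 15 + 75 + 75 = 165 minutes.

165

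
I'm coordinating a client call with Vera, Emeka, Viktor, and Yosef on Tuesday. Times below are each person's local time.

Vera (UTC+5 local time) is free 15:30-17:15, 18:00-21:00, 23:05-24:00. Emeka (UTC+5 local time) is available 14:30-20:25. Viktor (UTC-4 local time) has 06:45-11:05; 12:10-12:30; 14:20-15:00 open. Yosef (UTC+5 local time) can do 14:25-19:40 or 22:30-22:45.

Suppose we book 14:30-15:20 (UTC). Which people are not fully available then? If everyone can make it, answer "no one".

Vera in UTC: 10:30-12:15, 13:00-16:00, 18:05-19:00 (subtract 5h to convert from UTC+5).
Emeka in UTC: 09:30-15:25 (subtract 5h to convert from UTC+5).
Viktor in UTC: 10:45-15:05, 16:10-16:30, 18:20-19:00 (add 4h to convert from UTC-4).
Yosef in UTC: 09:25-14:40, 17:30-17:45 (subtract 5h to convert from UTC+5).
Vera: free for 14:30-15:20. Emeka: free for 14:30-15:20. Viktor: not fully free for 14:30-15:20. Yosef: not fully free for 14:30-15:20.

Viktor, Yosef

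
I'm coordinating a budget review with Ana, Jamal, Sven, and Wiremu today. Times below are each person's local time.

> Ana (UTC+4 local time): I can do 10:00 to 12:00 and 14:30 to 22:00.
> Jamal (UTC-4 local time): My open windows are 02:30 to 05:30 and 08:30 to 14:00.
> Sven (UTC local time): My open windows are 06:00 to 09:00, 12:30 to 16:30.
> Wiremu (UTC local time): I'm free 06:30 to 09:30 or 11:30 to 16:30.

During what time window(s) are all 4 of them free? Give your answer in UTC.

06:30-08:00, 12:30-16:30

Ana in UTC: 06:00-08:00, 10:30-18:00 (subtract 4h to convert from UTC+4).
Jamal in UTC: 06:30-09:30, 12:30-18:00 (add 4h to convert from UTC-4).
Sven in UTC: 06:00-09:00, 12:30-16:30.
Wiremu in UTC: 06:30-09:30, 11:30-16:30.
Ana ∩ Jamal: 06:30-08:00, 12:30-18:00.
Ana ∩ Jamal ∩ Sven: 06:30-08:00, 12:30-16:30.
Ana ∩ Jamal ∩ Sven ∩ Wiremu: 06:30-08:00, 12:30-16:30.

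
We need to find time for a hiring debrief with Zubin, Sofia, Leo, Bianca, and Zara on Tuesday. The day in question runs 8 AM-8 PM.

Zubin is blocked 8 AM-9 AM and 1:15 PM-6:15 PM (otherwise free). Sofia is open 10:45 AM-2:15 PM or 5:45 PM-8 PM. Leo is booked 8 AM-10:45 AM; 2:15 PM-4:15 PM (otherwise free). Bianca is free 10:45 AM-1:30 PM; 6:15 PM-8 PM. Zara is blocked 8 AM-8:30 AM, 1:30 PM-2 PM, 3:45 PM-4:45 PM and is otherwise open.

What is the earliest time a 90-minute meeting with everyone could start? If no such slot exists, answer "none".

Zubin free: 09:00-13:15, 18:15-20:00 (invert busy blocks within the working day).
Sofia free: 10:45-14:15, 17:45-20:00.
Leo free: 10:45-14:15, 16:15-20:00 (invert busy blocks within the working day).
Bianca free: 10:45-13:30, 18:15-20:00.
Zara free: 08:30-13:30, 14:00-15:45, 16:45-20:00 (invert busy blocks within the working day).
Zubin ∩ Sofia: 10:45-13:15, 18:15-20:00.
Zubin ∩ Sofia ∩ Leo: 10:45-13:15, 18:15-20:00.
Zubin ∩ Sofia ∩ Leo ∩ Bianca: 10:45-13:15, 18:15-20:00.
Zubin ∩ Sofia ∩ Leo ∩ Bianca ∩ Zara: 10:45-13:15, 18:15-20:00.
The first common window of at least 90 minutes is 10:45-13:15, so the earliest start is 10:45.

10:45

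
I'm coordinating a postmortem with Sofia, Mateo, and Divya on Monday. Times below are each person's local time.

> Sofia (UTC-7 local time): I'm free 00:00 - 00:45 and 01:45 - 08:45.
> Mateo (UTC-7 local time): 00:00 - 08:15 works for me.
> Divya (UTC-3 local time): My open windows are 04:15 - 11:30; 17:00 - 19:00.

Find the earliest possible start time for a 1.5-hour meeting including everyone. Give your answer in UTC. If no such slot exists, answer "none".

08:45

Sofia in UTC: 07:00-07:45, 08:45-15:45 (add 7h to convert from UTC-7).
Mateo in UTC: 07:00-15:15 (add 7h to convert from UTC-7).
Divya in UTC: 07:15-14:30, 20:00-22:00 (add 3h to convert from UTC-3).
Sofia ∩ Mateo: 07:00-07:45, 08:45-15:15.
Sofia ∩ Mateo ∩ Divya: 07:15-07:45, 08:45-14:30.
The first common window of at least 90 minutes is 08:45-14:30, so the earliest start is 08:45.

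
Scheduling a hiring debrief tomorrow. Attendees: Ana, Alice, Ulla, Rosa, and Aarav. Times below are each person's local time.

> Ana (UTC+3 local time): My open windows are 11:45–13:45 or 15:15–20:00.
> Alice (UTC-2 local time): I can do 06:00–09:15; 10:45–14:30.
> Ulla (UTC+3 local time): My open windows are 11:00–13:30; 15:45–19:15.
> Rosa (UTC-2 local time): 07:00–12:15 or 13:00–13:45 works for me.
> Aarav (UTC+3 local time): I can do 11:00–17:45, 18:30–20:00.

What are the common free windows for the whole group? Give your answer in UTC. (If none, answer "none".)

09:00-10:30, 12:45-14:15, 15:30-15:45

Ana in UTC: 08:45-10:45, 12:15-17:00 (subtract 3h to convert from UTC+3).
Alice in UTC: 08:00-11:15, 12:45-16:30 (add 2h to convert from UTC-2).
Ulla in UTC: 08:00-10:30, 12:45-16:15 (subtract 3h to convert from UTC+3).
Rosa in UTC: 09:00-14:15, 15:00-15:45 (add 2h to convert from UTC-2).
Aarav in UTC: 08:00-14:45, 15:30-17:00 (subtract 3h to convert from UTC+3).
Ana ∩ Alice: 08:45-10:45, 12:45-16:30.
Ana ∩ Alice ∩ Ulla: 08:45-10:30, 12:45-16:15.
Ana ∩ Alice ∩ Ulla ∩ Rosa: 09:00-10:30, 12:45-14:15, 15:00-15:45.
Ana ∩ Alice ∩ Ulla ∩ Rosa ∩ Aarav: 09:00-10:30, 12:45-14:15, 15:30-15:45.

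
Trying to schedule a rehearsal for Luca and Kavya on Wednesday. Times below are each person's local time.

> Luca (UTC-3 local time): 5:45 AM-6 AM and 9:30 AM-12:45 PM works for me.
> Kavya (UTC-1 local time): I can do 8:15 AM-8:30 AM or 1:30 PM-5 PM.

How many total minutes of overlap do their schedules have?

75

Luca in UTC: 08:45-09:00, 12:30-15:45 (add 3h to convert from UTC-3).
Kavya in UTC: 09:15-09:30, 14:30-18:00 (add 1h to convert from UTC-1).
Luca ∩ Kavya: 14:30-15:45.
That's a single block of 75 minutes.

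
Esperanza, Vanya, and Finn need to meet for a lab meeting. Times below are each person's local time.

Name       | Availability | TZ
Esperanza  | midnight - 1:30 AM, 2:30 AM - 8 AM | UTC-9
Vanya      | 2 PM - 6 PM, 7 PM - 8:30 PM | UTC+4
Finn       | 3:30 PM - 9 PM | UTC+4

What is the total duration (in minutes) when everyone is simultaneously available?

240

Esperanza in UTC: 09:00-10:30, 11:30-17:00 (add 9h to convert from UTC-9).
Vanya in UTC: 10:00-14:00, 15:00-16:30 (subtract 4h to convert from UTC+4).
Finn in UTC: 11:30-17:00 (subtract 4h to convert from UTC+4).
Esperanza ∩ Vanya: 10:00-10:30, 11:30-14:00, 15:00-16:30.
Esperanza ∩ Vanya ∩ Finn: 11:30-14:00, 15:00-16:30.
Summing the common windows: 150 + 90 = 240 minutes.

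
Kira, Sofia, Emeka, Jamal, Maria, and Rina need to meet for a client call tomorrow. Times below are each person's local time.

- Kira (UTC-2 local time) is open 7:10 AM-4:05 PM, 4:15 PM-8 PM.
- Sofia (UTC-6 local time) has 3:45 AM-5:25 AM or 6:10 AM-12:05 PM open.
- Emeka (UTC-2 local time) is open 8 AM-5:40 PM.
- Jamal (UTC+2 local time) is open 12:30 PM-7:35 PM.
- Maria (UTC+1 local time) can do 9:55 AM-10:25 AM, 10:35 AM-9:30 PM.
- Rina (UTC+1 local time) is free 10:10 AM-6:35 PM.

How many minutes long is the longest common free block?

325

Kira in UTC: 09:10-18:05, 18:15-22:00 (add 2h to convert from UTC-2).
Sofia in UTC: 09:45-11:25, 12:10-18:05 (add 6h to convert from UTC-6).
Emeka in UTC: 10:00-19:40 (add 2h to convert from UTC-2).
Jamal in UTC: 10:30-17:35 (subtract 2h to convert from UTC+2).
Maria in UTC: 08:55-09:25, 09:35-20:30 (subtract 1h to convert from UTC+1).
Rina in UTC: 09:10-17:35 (subtract 1h to convert from UTC+1).
Kira ∩ Sofia: 09:45-11:25, 12:10-18:05.
Kira ∩ Sofia ∩ Emeka: 10:00-11:25, 12:10-18:05.
Kira ∩ Sofia ∩ Emeka ∩ Jamal: 10:30-11:25, 12:10-17:35.
Kira ∩ Sofia ∩ Emeka ∩ Jamal ∩ Maria: 10:30-11:25, 12:10-17:35.
Kira ∩ Sofia ∩ Emeka ∩ Jamal ∩ Maria ∩ Rina: 10:30-11:25, 12:10-17:35.
Those are the intersection windows.
The longest is 12:10-17:35 at 325 minutes.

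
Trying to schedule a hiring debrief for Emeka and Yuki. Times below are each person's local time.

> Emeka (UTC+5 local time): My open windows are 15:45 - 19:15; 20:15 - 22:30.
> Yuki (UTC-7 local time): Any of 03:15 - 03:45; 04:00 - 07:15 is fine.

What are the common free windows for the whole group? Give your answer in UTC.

11:00-14:15

Emeka in UTC: 10:45-14:15, 15:15-17:30 (subtract 5h to convert from UTC+5).
Yuki in UTC: 10:15-10:45, 11:00-14:15 (add 7h to convert from UTC-7).
Emeka ∩ Yuki: 11:00-14:15.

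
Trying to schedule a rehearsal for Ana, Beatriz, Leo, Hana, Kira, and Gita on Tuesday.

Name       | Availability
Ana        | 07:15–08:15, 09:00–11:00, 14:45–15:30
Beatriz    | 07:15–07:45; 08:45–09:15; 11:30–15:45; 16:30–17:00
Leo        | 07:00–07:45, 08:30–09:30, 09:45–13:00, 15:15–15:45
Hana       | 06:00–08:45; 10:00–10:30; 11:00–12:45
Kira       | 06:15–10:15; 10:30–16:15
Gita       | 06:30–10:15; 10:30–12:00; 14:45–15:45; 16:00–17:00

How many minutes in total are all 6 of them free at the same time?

30

Ana ∩ Beatriz: 07:15-07:45, 09:00-09:15, 14:45-15:30.
Ana ∩ Beatriz ∩ Leo: 07:15-07:45, 09:00-09:15, 15:15-15:30.
Ana ∩ Beatriz ∩ Leo ∩ Hana: 07:15-07:45.
Ana ∩ Beatriz ∩ Leo ∩ Hana ∩ Kira: 07:15-07:45.
Ana ∩ Beatriz ∩ Leo ∩ Hana ∩ Kira ∩ Gita: 07:15-07:45.
Those are the intersection windows.
That's a single block of 30 minutes.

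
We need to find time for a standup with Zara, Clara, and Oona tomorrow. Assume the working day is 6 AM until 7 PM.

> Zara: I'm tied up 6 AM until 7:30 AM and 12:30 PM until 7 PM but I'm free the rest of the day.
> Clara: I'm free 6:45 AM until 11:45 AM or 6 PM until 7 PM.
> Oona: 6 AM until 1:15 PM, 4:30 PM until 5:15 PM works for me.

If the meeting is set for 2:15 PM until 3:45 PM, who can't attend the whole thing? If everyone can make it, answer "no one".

Zara free: 07:30-12:30 (invert busy blocks within the working day).
Clara free: 06:45-11:45, 18:00-19:00.
Oona free: 06:00-13:15, 16:30-17:15.
Zara: not fully free for 14:15-15:45. Clara: not fully free for 14:15-15:45. Oona: not fully free for 14:15-15:45.

Clara, Oona, Zara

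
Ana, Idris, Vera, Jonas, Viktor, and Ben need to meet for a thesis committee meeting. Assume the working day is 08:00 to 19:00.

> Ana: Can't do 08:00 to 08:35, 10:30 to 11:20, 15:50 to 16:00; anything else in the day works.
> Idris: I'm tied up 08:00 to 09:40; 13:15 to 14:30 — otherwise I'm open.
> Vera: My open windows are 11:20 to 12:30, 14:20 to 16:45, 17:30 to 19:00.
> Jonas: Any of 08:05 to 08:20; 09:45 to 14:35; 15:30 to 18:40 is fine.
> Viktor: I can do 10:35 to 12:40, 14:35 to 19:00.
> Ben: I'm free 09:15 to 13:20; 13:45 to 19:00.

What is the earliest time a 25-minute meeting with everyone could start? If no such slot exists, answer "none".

11:20

Ana free: 08:35-10:30, 11:20-15:50, 16:00-19:00 (invert busy blocks within the working day).
Idris free: 09:40-13:15, 14:30-19:00 (invert busy blocks within the working day).
Vera free: 11:20-12:30, 14:20-16:45, 17:30-19:00.
Jonas free: 08:05-08:20, 09:45-14:35, 15:30-18:40.
Viktor free: 10:35-12:40, 14:35-19:00.
Ben free: 09:15-13:20, 13:45-19:00.
Ana ∩ Idris: 09:40-10:30, 11:20-13:15, 14:30-15:50, 16:00-19:00.
Ana ∩ Idris ∩ Vera: 11:20-12:30, 14:30-15:50, 16:00-16:45, 17:30-19:00.
Ana ∩ Idris ∩ Vera ∩ Jonas: 11:20-12:30, 14:30-14:35, 15:30-15:50, 16:00-16:45, 17:30-18:40.
Ana ∩ Idris ∩ Vera ∩ Jonas ∩ Viktor: 11:20-12:30, 15:30-15:50, 16:00-16:45, 17:30-18:40.
Ana ∩ Idris ∩ Vera ∩ Jonas ∩ Viktor ∩ Ben: 11:20-12:30, 15:30-15:50, 16:00-16:45, 17:30-18:40.
So the common availability across everyone is 11:20-12:30, 15:30-15:50, 16:00-16:45, 17:30-18:40.
The first common window of at least 25 minutes is 11:20-12:30, so the earliest start is 11:20.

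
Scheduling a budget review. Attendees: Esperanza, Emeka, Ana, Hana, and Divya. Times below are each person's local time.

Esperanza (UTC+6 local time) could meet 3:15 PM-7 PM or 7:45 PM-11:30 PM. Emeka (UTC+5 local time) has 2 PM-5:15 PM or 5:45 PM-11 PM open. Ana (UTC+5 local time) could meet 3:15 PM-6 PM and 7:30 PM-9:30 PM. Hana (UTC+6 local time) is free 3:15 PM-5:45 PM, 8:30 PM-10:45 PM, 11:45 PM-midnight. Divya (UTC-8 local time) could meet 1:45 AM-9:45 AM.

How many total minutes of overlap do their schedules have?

Esperanza in UTC: 09:15-13:00, 13:45-17:30 (subtract 6h to convert from UTC+6).
Emeka in UTC: 09:00-12:15, 12:45-18:00 (subtract 5h to convert from UTC+5).
Ana in UTC: 10:15-13:00, 14:30-16:30 (subtract 5h to convert from UTC+5).
Hana in UTC: 09:15-11:45, 14:30-16:45, 17:45-18:00 (subtract 6h to convert from UTC+6).
Divya in UTC: 09:45-17:45 (add 8h to convert from UTC-8).
Esperanza ∩ Emeka: 09:15-12:15, 12:45-13:00, 13:45-17:30.
Esperanza ∩ Emeka ∩ Ana: 10:15-12:15, 12:45-13:00, 14:30-16:30.
Esperanza ∩ Emeka ∩ Ana ∩ Hana: 10:15-11:45, 14:30-16:30.
Esperanza ∩ Emeka ∩ Ana ∩ Hana ∩ Divya: 10:15-11:45, 14:30-16:30.
Summing the common windows: 90 + 120 = 210 minutes.

210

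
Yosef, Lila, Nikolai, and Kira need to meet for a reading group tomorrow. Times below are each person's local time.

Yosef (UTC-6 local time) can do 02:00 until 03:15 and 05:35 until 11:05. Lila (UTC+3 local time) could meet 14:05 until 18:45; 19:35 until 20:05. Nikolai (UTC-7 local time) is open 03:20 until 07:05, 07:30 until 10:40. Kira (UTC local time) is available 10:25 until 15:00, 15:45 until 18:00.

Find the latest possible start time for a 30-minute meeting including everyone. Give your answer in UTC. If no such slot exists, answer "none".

Yosef in UTC: 08:00-09:15, 11:35-17:05 (add 6h to convert from UTC-6).
Lila in UTC: 11:05-15:45, 16:35-17:05 (subtract 3h to convert from UTC+3).
Nikolai in UTC: 10:20-14:05, 14:30-17:40 (add 7h to convert from UTC-7).
Kira in UTC: 10:25-15:00, 15:45-18:00.
Yosef ∩ Lila: 11:35-15:45, 16:35-17:05.
Yosef ∩ Lila ∩ Nikolai: 11:35-14:05, 14:30-15:45, 16:35-17:05.
Yosef ∩ Lila ∩ Nikolai ∩ Kira: 11:35-14:05, 14:30-15:00, 16:35-17:05.
The last common window of at least 30 minutes is 16:35-17:05; a 30-minute meeting can start as late as 16:35 and still end by 17:05.

16:35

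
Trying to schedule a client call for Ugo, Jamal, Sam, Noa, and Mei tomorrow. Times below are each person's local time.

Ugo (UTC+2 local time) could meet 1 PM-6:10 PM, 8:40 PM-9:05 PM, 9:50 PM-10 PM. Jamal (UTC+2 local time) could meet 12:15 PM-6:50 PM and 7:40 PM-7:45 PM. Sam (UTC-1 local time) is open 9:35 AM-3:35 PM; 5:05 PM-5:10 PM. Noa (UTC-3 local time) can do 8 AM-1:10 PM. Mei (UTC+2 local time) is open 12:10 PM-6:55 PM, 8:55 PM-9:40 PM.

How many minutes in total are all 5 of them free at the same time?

310

Ugo in UTC: 11:00-16:10, 18:40-19:05, 19:50-20:00 (subtract 2h to convert from UTC+2).
Jamal in UTC: 10:15-16:50, 17:40-17:45 (subtract 2h to convert from UTC+2).
Sam in UTC: 10:35-16:35, 18:05-18:10 (add 1h to convert from UTC-1).
Noa in UTC: 11:00-16:10 (add 3h to convert from UTC-3).
Mei in UTC: 10:10-16:55, 18:55-19:40 (subtract 2h to convert from UTC+2).
Ugo ∩ Jamal: 11:00-16:10.
Ugo ∩ Jamal ∩ Sam: 11:00-16:10.
Ugo ∩ Jamal ∩ Sam ∩ Noa: 11:00-16:10.
Ugo ∩ Jamal ∩ Sam ∩ Noa ∩ Mei: 11:00-16:10.
That's a single block of 310 minutes.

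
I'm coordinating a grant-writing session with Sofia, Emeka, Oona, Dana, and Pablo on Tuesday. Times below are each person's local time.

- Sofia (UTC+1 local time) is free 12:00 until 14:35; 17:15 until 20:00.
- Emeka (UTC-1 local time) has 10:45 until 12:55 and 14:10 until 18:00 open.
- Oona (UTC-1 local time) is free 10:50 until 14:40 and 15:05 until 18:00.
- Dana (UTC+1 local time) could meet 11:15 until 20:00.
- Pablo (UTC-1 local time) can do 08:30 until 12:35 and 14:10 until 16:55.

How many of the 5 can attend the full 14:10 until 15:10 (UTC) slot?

Sofia in UTC: 11:00-13:35, 16:15-19:00 (subtract 1h to convert from UTC+1).
Emeka in UTC: 11:45-13:55, 15:10-19:00 (add 1h to convert from UTC-1).
Oona in UTC: 11:50-15:40, 16:05-19:00 (add 1h to convert from UTC-1).
Dana in UTC: 10:15-19:00 (subtract 1h to convert from UTC+1).
Pablo in UTC: 09:30-13:35, 15:10-17:55 (add 1h to convert from UTC-1).
Oona and Dana can make the full 14:10-15:10 slot — that's 2.

2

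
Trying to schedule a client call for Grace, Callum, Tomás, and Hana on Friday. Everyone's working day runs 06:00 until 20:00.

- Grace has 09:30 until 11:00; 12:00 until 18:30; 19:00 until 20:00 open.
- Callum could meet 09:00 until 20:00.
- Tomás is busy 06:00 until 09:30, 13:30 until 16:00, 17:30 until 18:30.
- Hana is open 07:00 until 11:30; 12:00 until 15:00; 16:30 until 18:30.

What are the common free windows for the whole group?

09:30-11:00, 12:00-13:30, 16:30-17:30

Grace free: 09:30-11:00, 12:00-18:30, 19:00-20:00.
Callum free: 09:00-20:00.
Tomás free: 09:30-13:30, 16:00-17:30, 18:30-20:00 (invert busy blocks within the working day).
Hana free: 07:00-11:30, 12:00-15:00, 16:30-18:30.
Grace ∩ Callum: 09:30-11:00, 12:00-18:30, 19:00-20:00.
Grace ∩ Callum ∩ Tomás: 09:30-11:00, 12:00-13:30, 16:00-17:30, 19:00-20:00.
Grace ∩ Callum ∩ Tomás ∩ Hana: 09:30-11:00, 12:00-13:30, 16:30-17:30.
Those are the intersection windows.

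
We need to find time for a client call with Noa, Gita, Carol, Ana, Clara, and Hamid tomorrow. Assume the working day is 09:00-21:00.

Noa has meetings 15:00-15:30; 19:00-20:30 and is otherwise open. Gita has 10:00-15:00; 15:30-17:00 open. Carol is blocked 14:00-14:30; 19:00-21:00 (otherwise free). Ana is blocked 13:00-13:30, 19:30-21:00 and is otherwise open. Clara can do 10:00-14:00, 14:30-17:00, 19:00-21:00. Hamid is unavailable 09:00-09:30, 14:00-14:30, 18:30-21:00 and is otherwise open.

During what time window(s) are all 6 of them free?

Noa free: 09:00-15:00, 15:30-19:00, 20:30-21:00 (invert busy blocks within the working day).
Gita free: 10:00-15:00, 15:30-17:00.
Carol free: 09:00-14:00, 14:30-19:00 (invert busy blocks within the working day).
Ana free: 09:00-13:00, 13:30-19:30 (invert busy blocks within the working day).
Clara free: 10:00-14:00, 14:30-17:00, 19:00-21:00.
Hamid free: 09:30-14:00, 14:30-18:30 (invert busy blocks within the working day).
Noa ∩ Gita: 10:00-15:00, 15:30-17:00.
Noa ∩ Gita ∩ Carol: 10:00-14:00, 14:30-15:00, 15:30-17:00.
Noa ∩ Gita ∩ Carol ∩ Ana: 10:00-13:00, 13:30-14:00, 14:30-15:00, 15:30-17:00.
Noa ∩ Gita ∩ Carol ∩ Ana ∩ Clara: 10:00-13:00, 13:30-14:00, 14:30-15:00, 15:30-17:00.
Noa ∩ Gita ∩ Carol ∩ Ana ∩ Clara ∩ Hamid: 10:00-13:00, 13:30-14:00, 14:30-15:00, 15:30-17:00.

10:00-13:00, 13:30-14:00, 14:30-15:00, 15:30-17:00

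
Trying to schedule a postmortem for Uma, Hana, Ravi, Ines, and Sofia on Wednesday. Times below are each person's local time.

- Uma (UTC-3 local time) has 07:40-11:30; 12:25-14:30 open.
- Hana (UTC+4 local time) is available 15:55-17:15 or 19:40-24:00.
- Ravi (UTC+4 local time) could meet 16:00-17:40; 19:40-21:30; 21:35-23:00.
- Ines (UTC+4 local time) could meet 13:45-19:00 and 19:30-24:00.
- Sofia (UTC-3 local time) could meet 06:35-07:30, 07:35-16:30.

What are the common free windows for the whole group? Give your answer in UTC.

12:00-13:15, 15:40-17:30

Uma in UTC: 10:40-14:30, 15:25-17:30 (add 3h to convert from UTC-3).
Hana in UTC: 11:55-13:15, 15:40-20:00 (subtract 4h to convert from UTC+4).
Ravi in UTC: 12:00-13:40, 15:40-17:30, 17:35-19:00 (subtract 4h to convert from UTC+4).
Ines in UTC: 09:45-15:00, 15:30-20:00 (subtract 4h to convert from UTC+4).
Sofia in UTC: 09:35-10:30, 10:35-19:30 (add 3h to convert from UTC-3).
Uma ∩ Hana: 11:55-13:15, 15:40-17:30.
Uma ∩ Hana ∩ Ravi: 12:00-13:15, 15:40-17:30.
Uma ∩ Hana ∩ Ravi ∩ Ines: 12:00-13:15, 15:40-17:30.
Uma ∩ Hana ∩ Ravi ∩ Ines ∩ Sofia: 12:00-13:15, 15:40-17:30.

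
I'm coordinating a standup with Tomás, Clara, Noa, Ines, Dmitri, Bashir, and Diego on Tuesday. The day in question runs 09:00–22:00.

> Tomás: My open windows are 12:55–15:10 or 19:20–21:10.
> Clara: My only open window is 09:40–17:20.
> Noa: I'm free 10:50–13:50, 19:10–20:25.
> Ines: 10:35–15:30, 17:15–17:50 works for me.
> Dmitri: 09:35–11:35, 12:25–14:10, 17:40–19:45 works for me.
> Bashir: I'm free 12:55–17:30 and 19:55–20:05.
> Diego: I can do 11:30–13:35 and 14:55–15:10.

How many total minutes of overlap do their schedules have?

Tomás ∩ Clara: 12:55-15:10.
Tomás ∩ Clara ∩ Noa: 12:55-13:50.
Tomás ∩ Clara ∩ Noa ∩ Ines: 12:55-13:50.
Tomás ∩ Clara ∩ Noa ∩ Ines ∩ Dmitri: 12:55-13:50.
Tomás ∩ Clara ∩ Noa ∩ Ines ∩ Dmitri ∩ Bashir: 12:55-13:50.
Tomás ∩ Clara ∩ Noa ∩ Ines ∩ Dmitri ∩ Bashir ∩ Diego: 12:55-13:35.
That's a single block of 40 minutes.

40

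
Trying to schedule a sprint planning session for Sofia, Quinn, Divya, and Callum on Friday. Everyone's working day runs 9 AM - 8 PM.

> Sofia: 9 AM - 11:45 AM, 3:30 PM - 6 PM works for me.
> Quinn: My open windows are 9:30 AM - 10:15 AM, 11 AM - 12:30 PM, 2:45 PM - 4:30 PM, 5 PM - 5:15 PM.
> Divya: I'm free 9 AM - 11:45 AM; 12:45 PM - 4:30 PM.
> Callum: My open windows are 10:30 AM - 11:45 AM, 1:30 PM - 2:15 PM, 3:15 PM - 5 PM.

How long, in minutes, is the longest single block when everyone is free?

Sofia ∩ Quinn: 09:30-10:15, 11:00-11:45, 15:30-16:30, 17:00-17:15.
Sofia ∩ Quinn ∩ Divya: 09:30-10:15, 11:00-11:45, 15:30-16:30.
Sofia ∩ Quinn ∩ Divya ∩ Callum: 11:00-11:45, 15:30-16:30.
Those are the intersection windows.
The longest is 15:30-16:30 at 60 minutes.

60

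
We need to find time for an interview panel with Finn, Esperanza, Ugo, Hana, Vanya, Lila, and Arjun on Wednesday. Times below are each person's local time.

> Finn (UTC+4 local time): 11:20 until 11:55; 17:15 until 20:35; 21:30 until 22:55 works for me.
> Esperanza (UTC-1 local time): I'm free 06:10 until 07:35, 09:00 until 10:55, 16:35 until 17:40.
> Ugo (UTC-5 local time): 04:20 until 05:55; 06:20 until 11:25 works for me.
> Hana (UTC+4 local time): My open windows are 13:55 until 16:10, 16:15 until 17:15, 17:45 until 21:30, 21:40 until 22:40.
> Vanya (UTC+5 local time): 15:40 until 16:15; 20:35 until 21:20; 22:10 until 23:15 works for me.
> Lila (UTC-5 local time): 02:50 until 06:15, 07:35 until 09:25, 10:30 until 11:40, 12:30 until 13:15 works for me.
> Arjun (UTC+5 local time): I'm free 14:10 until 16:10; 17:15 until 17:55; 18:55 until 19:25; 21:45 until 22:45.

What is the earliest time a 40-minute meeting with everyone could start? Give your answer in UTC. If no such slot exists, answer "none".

none

Finn in UTC: 07:20-07:55, 13:15-16:35, 17:30-18:55 (subtract 4h to convert from UTC+4).
Esperanza in UTC: 07:10-08:35, 10:00-11:55, 17:35-18:40 (add 1h to convert from UTC-1).
Ugo in UTC: 09:20-10:55, 11:20-16:25 (add 5h to convert from UTC-5).
Hana in UTC: 09:55-12:10, 12:15-13:15, 13:45-17:30, 17:40-18:40 (subtract 4h to convert from UTC+4).
Vanya in UTC: 10:40-11:15, 15:35-16:20, 17:10-18:15 (subtract 5h to convert from UTC+5).
Lila in UTC: 07:50-11:15, 12:35-14:25, 15:30-16:40, 17:30-18:15 (add 5h to convert from UTC-5).
Arjun in UTC: 09:10-11:10, 12:15-12:55, 13:55-14:25, 16:45-17:45 (subtract 5h to convert from UTC+5).
Finn ∩ Esperanza: 07:20-07:55, 17:35-18:40.
Finn ∩ Esperanza ∩ Ugo: ∅.
Finn ∩ Esperanza ∩ Ugo ∩ Hana: ∅.
Finn ∩ Esperanza ∩ Ugo ∩ Hana ∩ Vanya: ∅.
Finn ∩ Esperanza ∩ Ugo ∩ Hana ∩ Vanya ∩ Lila: ∅.
Finn ∩ Esperanza ∩ Ugo ∩ Hana ∩ Vanya ∩ Lila ∩ Arjun: ∅.
There is no time when everyone is free.
No common window is at least 40 minutes long.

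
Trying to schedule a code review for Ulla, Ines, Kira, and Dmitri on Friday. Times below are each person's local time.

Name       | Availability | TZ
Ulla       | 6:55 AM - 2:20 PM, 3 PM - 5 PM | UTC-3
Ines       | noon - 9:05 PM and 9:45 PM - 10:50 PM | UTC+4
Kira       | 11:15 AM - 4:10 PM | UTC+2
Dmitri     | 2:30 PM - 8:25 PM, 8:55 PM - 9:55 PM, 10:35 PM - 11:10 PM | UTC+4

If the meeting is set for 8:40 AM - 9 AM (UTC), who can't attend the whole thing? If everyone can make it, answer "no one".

Ulla in UTC: 09:55-17:20, 18:00-20:00 (add 3h to convert from UTC-3).
Ines in UTC: 08:00-17:05, 17:45-18:50 (subtract 4h to convert from UTC+4).
Kira in UTC: 09:15-14:10 (subtract 2h to convert from UTC+2).
Dmitri in UTC: 10:30-16:25, 16:55-17:55, 18:35-19:10 (subtract 4h to convert from UTC+4).
Ulla: not fully free for 08:40-09:00. Ines: free for 08:40-09:00. Kira: not fully free for 08:40-09:00. Dmitri: not fully free for 08:40-09:00.

Dmitri, Kira, Ulla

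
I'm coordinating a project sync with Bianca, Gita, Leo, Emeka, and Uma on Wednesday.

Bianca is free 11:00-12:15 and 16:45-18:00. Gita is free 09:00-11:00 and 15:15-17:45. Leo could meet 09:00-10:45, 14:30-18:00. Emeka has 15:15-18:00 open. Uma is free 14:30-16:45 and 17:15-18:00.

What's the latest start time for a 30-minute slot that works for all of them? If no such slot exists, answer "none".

17:15

Bianca ∩ Gita: 16:45-17:45.
Bianca ∩ Gita ∩ Leo: 16:45-17:45.
Bianca ∩ Gita ∩ Leo ∩ Emeka: 16:45-17:45.
Bianca ∩ Gita ∩ Leo ∩ Emeka ∩ Uma: 17:15-17:45.
The last common window of at least 30 minutes is 17:15-17:45; a 30-minute meeting can start as late as 17:15 and still end by 17:45.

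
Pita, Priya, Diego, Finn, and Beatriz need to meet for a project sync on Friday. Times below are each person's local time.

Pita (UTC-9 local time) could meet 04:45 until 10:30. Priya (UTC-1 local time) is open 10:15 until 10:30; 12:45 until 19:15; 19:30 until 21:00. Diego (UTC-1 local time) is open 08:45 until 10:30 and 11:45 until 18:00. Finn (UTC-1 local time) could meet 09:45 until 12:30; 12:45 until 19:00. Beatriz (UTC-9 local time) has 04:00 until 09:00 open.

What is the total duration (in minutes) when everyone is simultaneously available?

Pita in UTC: 13:45-19:30 (add 9h to convert from UTC-9).
Priya in UTC: 11:15-11:30, 13:45-20:15, 20:30-22:00 (add 1h to convert from UTC-1).
Diego in UTC: 09:45-11:30, 12:45-19:00 (add 1h to convert from UTC-1).
Finn in UTC: 10:45-13:30, 13:45-20:00 (add 1h to convert from UTC-1).
Beatriz in UTC: 13:00-18:00 (add 9h to convert from UTC-9).
Pita ∩ Priya: 13:45-19:30.
Pita ∩ Priya ∩ Diego: 13:45-19:00.
Pita ∩ Priya ∩ Diego ∩ Finn: 13:45-19:00.
Pita ∩ Priya ∩ Diego ∩ Finn ∩ Beatriz: 13:45-18:00.
Those are the intersection windows.
That's a single block of 255 minutes.

255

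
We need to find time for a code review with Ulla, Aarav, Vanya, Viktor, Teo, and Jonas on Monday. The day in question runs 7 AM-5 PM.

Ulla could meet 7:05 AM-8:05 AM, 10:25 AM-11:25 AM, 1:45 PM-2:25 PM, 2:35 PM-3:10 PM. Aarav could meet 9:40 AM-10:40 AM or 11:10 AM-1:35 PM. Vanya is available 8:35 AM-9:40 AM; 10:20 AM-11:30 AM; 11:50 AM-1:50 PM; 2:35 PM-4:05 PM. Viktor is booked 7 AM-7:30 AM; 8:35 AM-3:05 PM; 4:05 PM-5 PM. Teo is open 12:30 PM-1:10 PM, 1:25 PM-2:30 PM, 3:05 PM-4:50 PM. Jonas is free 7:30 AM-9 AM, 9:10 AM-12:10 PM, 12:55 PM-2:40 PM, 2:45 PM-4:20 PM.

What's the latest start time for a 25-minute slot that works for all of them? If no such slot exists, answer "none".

none

Ulla free: 07:05-08:05, 10:25-11:25, 13:45-14:25, 14:35-15:10.
Aarav free: 09:40-10:40, 11:10-13:35.
Vanya free: 08:35-09:40, 10:20-11:30, 11:50-13:50, 14:35-16:05.
Viktor free: 07:30-08:35, 15:05-16:05 (invert busy blocks within the working day).
Teo free: 12:30-13:10, 13:25-14:30, 15:05-16:50.
Jonas free: 07:30-09:00, 09:10-12:10, 12:55-14:40, 14:45-16:20.
Ulla ∩ Aarav: 10:25-10:40, 11:10-11:25.
Ulla ∩ Aarav ∩ Vanya: 10:25-10:40, 11:10-11:25.
Ulla ∩ Aarav ∩ Vanya ∩ Viktor: ∅.
Ulla ∩ Aarav ∩ Vanya ∩ Viktor ∩ Teo: ∅.
Ulla ∩ Aarav ∩ Vanya ∩ Viktor ∩ Teo ∩ Jonas: ∅.
There is no time when everyone is free.
No common window is at least 25 minutes long.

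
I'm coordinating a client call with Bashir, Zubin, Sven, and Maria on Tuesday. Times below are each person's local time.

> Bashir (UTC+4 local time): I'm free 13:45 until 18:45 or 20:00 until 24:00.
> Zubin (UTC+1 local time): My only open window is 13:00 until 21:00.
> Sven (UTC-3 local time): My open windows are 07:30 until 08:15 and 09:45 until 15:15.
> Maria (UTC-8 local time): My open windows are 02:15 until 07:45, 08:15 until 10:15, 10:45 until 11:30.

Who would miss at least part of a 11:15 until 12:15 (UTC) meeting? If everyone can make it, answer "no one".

Bashir in UTC: 09:45-14:45, 16:00-20:00 (subtract 4h to convert from UTC+4).
Zubin in UTC: 12:00-20:00 (subtract 1h to convert from UTC+1).
Sven in UTC: 10:30-11:15, 12:45-18:15 (add 3h to convert from UTC-3).
Maria in UTC: 10:15-15:45, 16:15-18:15, 18:45-19:30 (add 8h to convert from UTC-8).
Bashir: free for 11:15-12:15. Zubin: not fully free for 11:15-12:15. Sven: not fully free for 11:15-12:15. Maria: free for 11:15-12:15.

Sven, Zubin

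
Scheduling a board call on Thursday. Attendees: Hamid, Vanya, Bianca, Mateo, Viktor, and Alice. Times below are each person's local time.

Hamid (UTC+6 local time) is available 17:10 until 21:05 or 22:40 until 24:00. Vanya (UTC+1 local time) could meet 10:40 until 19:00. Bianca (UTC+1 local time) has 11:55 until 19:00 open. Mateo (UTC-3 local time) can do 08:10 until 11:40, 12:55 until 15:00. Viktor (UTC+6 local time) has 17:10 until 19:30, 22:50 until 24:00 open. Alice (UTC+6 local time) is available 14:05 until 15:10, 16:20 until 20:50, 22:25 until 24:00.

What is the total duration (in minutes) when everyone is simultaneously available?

210

Hamid in UTC: 11:10-15:05, 16:40-18:00 (subtract 6h to convert from UTC+6).
Vanya in UTC: 09:40-18:00 (subtract 1h to convert from UTC+1).
Bianca in UTC: 10:55-18:00 (subtract 1h to convert from UTC+1).
Mateo in UTC: 11:10-14:40, 15:55-18:00 (add 3h to convert from UTC-3).
Viktor in UTC: 11:10-13:30, 16:50-18:00 (subtract 6h to convert from UTC+6).
Alice in UTC: 08:05-09:10, 10:20-14:50, 16:25-18:00 (subtract 6h to convert from UTC+6).
Hamid ∩ Vanya: 11:10-15:05, 16:40-18:00.
Hamid ∩ Vanya ∩ Bianca: 11:10-15:05, 16:40-18:00.
Hamid ∩ Vanya ∩ Bianca ∩ Mateo: 11:10-14:40, 16:40-18:00.
Hamid ∩ Vanya ∩ Bianca ∩ Mateo ∩ Viktor: 11:10-13:30, 16:50-18:00.
Hamid ∩ Vanya ∩ Bianca ∩ Mateo ∩ Viktor ∩ Alice: 11:10-13:30, 16:50-18:00.
Summing the common windows: 140 + 70 = 210 minutes.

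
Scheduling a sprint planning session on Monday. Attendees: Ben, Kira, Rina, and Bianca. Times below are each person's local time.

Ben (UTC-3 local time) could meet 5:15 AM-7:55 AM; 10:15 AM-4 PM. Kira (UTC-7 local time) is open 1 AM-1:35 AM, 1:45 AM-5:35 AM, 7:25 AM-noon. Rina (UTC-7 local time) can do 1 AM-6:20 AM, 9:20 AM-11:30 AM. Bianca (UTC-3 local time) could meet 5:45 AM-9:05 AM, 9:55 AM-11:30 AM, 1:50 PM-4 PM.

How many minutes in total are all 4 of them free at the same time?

Ben in UTC: 08:15-10:55, 13:15-19:00 (add 3h to convert from UTC-3).
Kira in UTC: 08:00-08:35, 08:45-12:35, 14:25-19:00 (add 7h to convert from UTC-7).
Rina in UTC: 08:00-13:20, 16:20-18:30 (add 7h to convert from UTC-7).
Bianca in UTC: 08:45-12:05, 12:55-14:30, 16:50-19:00 (add 3h to convert from UTC-3).
Ben ∩ Kira: 08:15-08:35, 08:45-10:55, 14:25-19:00.
Ben ∩ Kira ∩ Rina: 08:15-08:35, 08:45-10:55, 16:20-18:30.
Ben ∩ Kira ∩ Rina ∩ Bianca: 08:45-10:55, 16:50-18:30.
Summing the common windows: 130 + 100 = 230 minutes.

230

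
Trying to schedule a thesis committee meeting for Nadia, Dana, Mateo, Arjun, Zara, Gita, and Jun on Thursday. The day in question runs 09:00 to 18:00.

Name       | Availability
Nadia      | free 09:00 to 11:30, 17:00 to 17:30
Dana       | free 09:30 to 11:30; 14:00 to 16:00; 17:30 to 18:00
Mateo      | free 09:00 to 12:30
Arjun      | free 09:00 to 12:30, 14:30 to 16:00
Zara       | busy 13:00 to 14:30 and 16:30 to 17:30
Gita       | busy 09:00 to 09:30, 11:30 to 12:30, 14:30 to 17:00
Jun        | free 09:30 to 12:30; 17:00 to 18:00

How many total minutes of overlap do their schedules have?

Nadia free: 09:00-11:30, 17:00-17:30.
Dana free: 09:30-11:30, 14:00-16:00, 17:30-18:00.
Mateo free: 09:00-12:30.
Arjun free: 09:00-12:30, 14:30-16:00.
Zara free: 09:00-13:00, 14:30-16:30, 17:30-18:00 (invert busy blocks within the working day).
Gita free: 09:30-11:30, 12:30-14:30, 17:00-18:00 (invert busy blocks within the working day).
Jun free: 09:30-12:30, 17:00-18:00.
Nadia ∩ Dana: 09:30-11:30.
Nadia ∩ Dana ∩ Mateo: 09:30-11:30.
Nadia ∩ Dana ∩ Mateo ∩ Arjun: 09:30-11:30.
Nadia ∩ Dana ∩ Mateo ∩ Arjun ∩ Zara: 09:30-11:30.
Nadia ∩ Dana ∩ Mateo ∩ Arjun ∩ Zara ∩ Gita: 09:30-11:30.
Nadia ∩ Dana ∩ Mateo ∩ Arjun ∩ Zara ∩ Gita ∩ Jun: 09:30-11:30.
Those are the intersection windows.
That's a single block of 120 minutes.

120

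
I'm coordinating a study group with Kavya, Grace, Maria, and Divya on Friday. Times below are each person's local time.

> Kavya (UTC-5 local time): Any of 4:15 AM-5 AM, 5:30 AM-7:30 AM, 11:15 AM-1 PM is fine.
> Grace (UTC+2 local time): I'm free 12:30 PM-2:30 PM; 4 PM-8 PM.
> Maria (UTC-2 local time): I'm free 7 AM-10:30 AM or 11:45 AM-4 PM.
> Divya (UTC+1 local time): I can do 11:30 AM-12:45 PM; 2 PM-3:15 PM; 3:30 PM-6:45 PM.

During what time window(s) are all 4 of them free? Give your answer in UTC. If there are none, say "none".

10:30-11:45, 16:15-17:45

Kavya in UTC: 09:15-10:00, 10:30-12:30, 16:15-18:00 (add 5h to convert from UTC-5).
Grace in UTC: 10:30-12:30, 14:00-18:00 (subtract 2h to convert from UTC+2).
Maria in UTC: 09:00-12:30, 13:45-18:00 (add 2h to convert from UTC-2).
Divya in UTC: 10:30-11:45, 13:00-14:15, 14:30-17:45 (subtract 1h to convert from UTC+1).
Kavya ∩ Grace: 10:30-12:30, 16:15-18:00.
Kavya ∩ Grace ∩ Maria: 10:30-12:30, 16:15-18:00.
Kavya ∩ Grace ∩ Maria ∩ Divya: 10:30-11:45, 16:15-17:45.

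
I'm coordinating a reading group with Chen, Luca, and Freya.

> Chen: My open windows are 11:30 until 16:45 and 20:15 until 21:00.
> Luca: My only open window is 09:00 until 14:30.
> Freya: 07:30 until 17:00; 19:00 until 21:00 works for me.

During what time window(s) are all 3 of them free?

11:30-14:30

Chen ∩ Luca: 11:30-14:30.
Chen ∩ Luca ∩ Freya: 11:30-14:30.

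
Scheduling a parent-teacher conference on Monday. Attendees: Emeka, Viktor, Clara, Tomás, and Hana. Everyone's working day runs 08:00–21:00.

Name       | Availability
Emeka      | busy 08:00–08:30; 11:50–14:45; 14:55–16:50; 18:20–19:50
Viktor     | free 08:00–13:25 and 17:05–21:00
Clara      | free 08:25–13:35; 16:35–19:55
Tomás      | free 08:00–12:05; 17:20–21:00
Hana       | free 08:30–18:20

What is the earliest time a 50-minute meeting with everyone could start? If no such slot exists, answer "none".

08:30

Emeka free: 08:30-11:50, 14:45-14:55, 16:50-18:20, 19:50-21:00 (invert busy blocks within the working day).
Viktor free: 08:00-13:25, 17:05-21:00.
Clara free: 08:25-13:35, 16:35-19:55.
Tomás free: 08:00-12:05, 17:20-21:00.
Hana free: 08:30-18:20.
Emeka ∩ Viktor: 08:30-11:50, 17:05-18:20, 19:50-21:00.
Emeka ∩ Viktor ∩ Clara: 08:30-11:50, 17:05-18:20, 19:50-19:55.
Emeka ∩ Viktor ∩ Clara ∩ Tomás: 08:30-11:50, 17:20-18:20, 19:50-19:55.
Emeka ∩ Viktor ∩ Clara ∩ Tomás ∩ Hana: 08:30-11:50, 17:20-18:20.
The first common window of at least 50 minutes is 08:30-11:50, so the earliest start is 08:30.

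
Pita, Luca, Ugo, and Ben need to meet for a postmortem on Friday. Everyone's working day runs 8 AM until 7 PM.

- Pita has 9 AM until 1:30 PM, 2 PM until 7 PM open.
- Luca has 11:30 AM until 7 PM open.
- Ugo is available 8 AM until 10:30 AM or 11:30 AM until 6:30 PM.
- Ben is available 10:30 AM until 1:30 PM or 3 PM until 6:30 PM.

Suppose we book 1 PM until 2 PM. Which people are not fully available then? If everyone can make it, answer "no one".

Ben, Pita

Pita: not fully free for 13:00-14:00. Luca: free for 13:00-14:00. Ugo: free for 13:00-14:00. Ben: not fully free for 13:00-14:00.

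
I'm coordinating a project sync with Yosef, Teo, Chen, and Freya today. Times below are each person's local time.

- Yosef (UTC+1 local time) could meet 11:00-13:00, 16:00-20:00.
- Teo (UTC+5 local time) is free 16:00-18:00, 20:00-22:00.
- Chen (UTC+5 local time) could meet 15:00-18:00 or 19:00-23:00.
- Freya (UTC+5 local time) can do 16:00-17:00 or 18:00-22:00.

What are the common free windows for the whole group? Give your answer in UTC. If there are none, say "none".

11:00-12:00, 15:00-17:00

Yosef in UTC: 10:00-12:00, 15:00-19:00 (subtract 1h to convert from UTC+1).
Teo in UTC: 11:00-13:00, 15:00-17:00 (subtract 5h to convert from UTC+5).
Chen in UTC: 10:00-13:00, 14:00-18:00 (subtract 5h to convert from UTC+5).
Freya in UTC: 11:00-12:00, 13:00-17:00 (subtract 5h to convert from UTC+5).
Yosef ∩ Teo: 11:00-12:00, 15:00-17:00.
Yosef ∩ Teo ∩ Chen: 11:00-12:00, 15:00-17:00.
Yosef ∩ Teo ∩ Chen ∩ Freya: 11:00-12:00, 15:00-17:00.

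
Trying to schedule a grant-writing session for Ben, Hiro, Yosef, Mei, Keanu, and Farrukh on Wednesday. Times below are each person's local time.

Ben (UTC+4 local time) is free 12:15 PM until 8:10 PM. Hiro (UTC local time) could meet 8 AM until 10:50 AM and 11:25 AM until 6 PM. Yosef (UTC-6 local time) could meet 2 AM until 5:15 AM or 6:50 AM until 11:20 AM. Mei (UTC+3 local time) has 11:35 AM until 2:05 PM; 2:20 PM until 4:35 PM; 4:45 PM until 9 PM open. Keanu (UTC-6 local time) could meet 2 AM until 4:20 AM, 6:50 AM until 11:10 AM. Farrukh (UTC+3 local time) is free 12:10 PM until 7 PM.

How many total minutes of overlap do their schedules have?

250

Ben in UTC: 08:15-16:10 (subtract 4h to convert from UTC+4).
Hiro in UTC: 08:00-10:50, 11:25-18:00.
Yosef in UTC: 08:00-11:15, 12:50-17:20 (add 6h to convert from UTC-6).
Mei in UTC: 08:35-11:05, 11:20-13:35, 13:45-18:00 (subtract 3h to convert from UTC+3).
Keanu in UTC: 08:00-10:20, 12:50-17:10 (add 6h to convert from UTC-6).
Farrukh in UTC: 09:10-16:00 (subtract 3h to convert from UTC+3).
Ben ∩ Hiro: 08:15-10:50, 11:25-16:10.
Ben ∩ Hiro ∩ Yosef: 08:15-10:50, 12:50-16:10.
Ben ∩ Hiro ∩ Yosef ∩ Mei: 08:35-10:50, 12:50-13:35, 13:45-16:10.
Ben ∩ Hiro ∩ Yosef ∩ Mei ∩ Keanu: 08:35-10:20, 12:50-13:35, 13:45-16:10.
Ben ∩ Hiro ∩ Yosef ∩ Mei ∩ Keanu ∩ Farrukh: 09:10-10:20, 12:50-13:35, 13:45-16:00.
So the common availability across everyone is 09:10-10:20, 12:50-13:35, 13:45-16:00.
Summing the common windows: 70 + 45 + 135 = 250 minutes.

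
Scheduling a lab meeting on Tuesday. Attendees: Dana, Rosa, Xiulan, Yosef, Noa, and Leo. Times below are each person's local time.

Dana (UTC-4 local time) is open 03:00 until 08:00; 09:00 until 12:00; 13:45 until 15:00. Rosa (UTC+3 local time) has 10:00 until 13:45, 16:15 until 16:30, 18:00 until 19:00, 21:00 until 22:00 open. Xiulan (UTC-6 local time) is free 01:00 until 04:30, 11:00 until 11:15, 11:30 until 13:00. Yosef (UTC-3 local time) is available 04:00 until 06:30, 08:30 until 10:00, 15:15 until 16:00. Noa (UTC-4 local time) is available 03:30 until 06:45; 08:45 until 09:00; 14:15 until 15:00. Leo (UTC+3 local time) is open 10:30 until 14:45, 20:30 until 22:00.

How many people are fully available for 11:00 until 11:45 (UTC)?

2

Dana in UTC: 07:00-12:00, 13:00-16:00, 17:45-19:00 (add 4h to convert from UTC-4).
Rosa in UTC: 07:00-10:45, 13:15-13:30, 15:00-16:00, 18:00-19:00 (subtract 3h to convert from UTC+3).
Xiulan in UTC: 07:00-10:30, 17:00-17:15, 17:30-19:00 (add 6h to convert from UTC-6).
Yosef in UTC: 07:00-09:30, 11:30-13:00, 18:15-19:00 (add 3h to convert from UTC-3).
Noa in UTC: 07:30-10:45, 12:45-13:00, 18:15-19:00 (add 4h to convert from UTC-4).
Leo in UTC: 07:30-11:45, 17:30-19:00 (subtract 3h to convert from UTC+3).
Dana and Leo can make the full 11:00-11:45 slot — that's 2.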